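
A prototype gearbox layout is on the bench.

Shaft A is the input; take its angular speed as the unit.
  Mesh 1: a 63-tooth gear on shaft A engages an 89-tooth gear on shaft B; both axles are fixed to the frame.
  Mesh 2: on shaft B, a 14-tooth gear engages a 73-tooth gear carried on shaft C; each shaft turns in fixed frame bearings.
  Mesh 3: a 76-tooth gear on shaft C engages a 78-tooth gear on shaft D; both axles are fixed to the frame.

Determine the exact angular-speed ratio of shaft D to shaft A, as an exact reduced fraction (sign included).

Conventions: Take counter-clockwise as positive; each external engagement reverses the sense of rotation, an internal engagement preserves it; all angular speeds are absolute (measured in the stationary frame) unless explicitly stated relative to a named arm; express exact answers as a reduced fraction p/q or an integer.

class = fixed-axis compound train [3 meshes; 3 ratios multiply, 3 sense flips]
mesh 1 [63T→89T]: running ratio 63/89, sense −
mesh 2 [14T→73T]: running ratio 882/6497, sense +
mesh 3 [76T→78T]: running ratio 11172/84461, sense −
ω_out/ω_in = -11172/84461

-11172/84461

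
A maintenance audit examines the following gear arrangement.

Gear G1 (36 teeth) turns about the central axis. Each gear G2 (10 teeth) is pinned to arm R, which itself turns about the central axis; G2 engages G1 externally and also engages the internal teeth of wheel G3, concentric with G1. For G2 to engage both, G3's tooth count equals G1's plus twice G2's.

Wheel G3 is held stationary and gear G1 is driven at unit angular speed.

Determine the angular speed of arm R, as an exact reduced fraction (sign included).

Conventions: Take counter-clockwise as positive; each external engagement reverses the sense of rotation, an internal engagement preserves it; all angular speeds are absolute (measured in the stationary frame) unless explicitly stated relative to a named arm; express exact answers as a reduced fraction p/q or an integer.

9/23

recognized (axles ride arm R): planetary set, 36/10/56 teeth
ring teeth: 36 + 2·10 = 56
36(ω_sun−ω_arm) = −56(ω_ring−ω_arm),  ω_ring = 0, ω_sun = 1
36(1−ω_arm) = −56(0−ω_arm)  ⇒  92·ω_arm = 36  ⇒  ω_arm = 9/23
exact speed ratio = 9/23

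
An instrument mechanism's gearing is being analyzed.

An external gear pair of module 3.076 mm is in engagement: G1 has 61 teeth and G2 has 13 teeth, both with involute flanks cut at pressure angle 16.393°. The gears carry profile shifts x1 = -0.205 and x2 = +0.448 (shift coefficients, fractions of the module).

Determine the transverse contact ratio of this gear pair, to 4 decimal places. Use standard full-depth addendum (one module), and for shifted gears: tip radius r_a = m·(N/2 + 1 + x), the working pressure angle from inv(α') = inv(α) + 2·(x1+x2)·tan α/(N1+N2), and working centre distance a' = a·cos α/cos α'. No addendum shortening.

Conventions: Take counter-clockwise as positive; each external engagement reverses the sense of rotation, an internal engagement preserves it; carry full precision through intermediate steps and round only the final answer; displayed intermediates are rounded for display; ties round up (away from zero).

class = single-mesh tooth geometry [involute pair 61T × 13T, m = 3.076]
base radii: r_b1 = 90.004154, r_b2 = 19.181213
tip radii: r_a1 = 96.263420, r_a2 = 24.448048
inv(α') = inv(16.393°) + 2·(-0.205+0.448)·tan α/(61+13) = 0.01000350  ⇒  α' = 17.57877°
a' = a·cos α / cos α' = 113.8120·cos 16.393°/cos 17.57877° = 114.533793
action lengths: √(r_a1²−r_b1²) = 34.145253, √(r_a2²−r_b2²) = 15.158764
base pitch p_b = π·m·cos α = 9.270701
CR = (34.145253 + 15.158764 − 114.533793·sin 17.57877°)/9.270701 = 1.587032
contact ratio ≈ 1.5870

1.5870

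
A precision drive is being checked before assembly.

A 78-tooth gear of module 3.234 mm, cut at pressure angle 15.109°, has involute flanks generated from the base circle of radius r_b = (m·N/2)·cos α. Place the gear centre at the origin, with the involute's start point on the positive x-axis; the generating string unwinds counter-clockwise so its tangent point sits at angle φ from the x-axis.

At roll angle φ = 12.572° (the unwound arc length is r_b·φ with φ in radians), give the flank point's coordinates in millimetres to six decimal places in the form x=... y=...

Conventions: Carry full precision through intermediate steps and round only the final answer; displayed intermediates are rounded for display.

x=124.662146 y=0.426734

recognized (one wheel, involute flank): single-mesh tooth geometry, m = 3.234, N = 78
pitch radius r_p = m·N/2 = 3.234·78/2 = 126.126000
base radius r_b = r_p·cos α = 126.126000·cos 15.109° = 121.766038
roll angle φ = 12.572° = 0.21942279 rad
x = r_b·(cos φ + φ·sin φ) = 124.662146
y = r_b·(sin φ − φ·cos φ) = 0.426734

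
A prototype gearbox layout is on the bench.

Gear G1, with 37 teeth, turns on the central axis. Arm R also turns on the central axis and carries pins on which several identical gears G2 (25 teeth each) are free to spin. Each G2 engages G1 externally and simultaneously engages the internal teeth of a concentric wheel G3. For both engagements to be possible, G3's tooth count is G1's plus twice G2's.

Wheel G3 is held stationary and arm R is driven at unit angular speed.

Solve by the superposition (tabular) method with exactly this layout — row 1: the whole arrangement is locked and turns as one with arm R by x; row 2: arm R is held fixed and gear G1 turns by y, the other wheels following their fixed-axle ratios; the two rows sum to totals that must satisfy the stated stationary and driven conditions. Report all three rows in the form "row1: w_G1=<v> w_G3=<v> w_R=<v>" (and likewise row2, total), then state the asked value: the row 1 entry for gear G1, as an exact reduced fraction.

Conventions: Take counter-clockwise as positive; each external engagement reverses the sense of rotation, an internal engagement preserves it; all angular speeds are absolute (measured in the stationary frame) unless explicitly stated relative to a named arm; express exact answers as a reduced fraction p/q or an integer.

row1: w_G1=1 w_G3=1 w_R=1
row2: w_G1=87/37 w_G3=-1 w_R=0
total: w_G1=124/37 w_G3=0 w_R=1
asked value: 1

topology: planetary set — G1 37T / G2 25T / G3 87T, arm = carrier (Willis)
row 1: whole set turns with the arm by x
row 2 — arm fixed, fixed-axis ratios: sun y, ring −(37/87)·y, arm 0
boundary: total ω_ring = x − (37/87)·y = 0 and total ω_arm = x = 1  ⇒  y = 87/37, x = 1
row 2 ring = −(37/87)·87/37 = -1
totals (row 1 + row 2): sun 1 + 87/37 = 124/37, ring 1 + (-1) = 0, arm 1 + 0 = 1
asked cell (row1, sun) = 1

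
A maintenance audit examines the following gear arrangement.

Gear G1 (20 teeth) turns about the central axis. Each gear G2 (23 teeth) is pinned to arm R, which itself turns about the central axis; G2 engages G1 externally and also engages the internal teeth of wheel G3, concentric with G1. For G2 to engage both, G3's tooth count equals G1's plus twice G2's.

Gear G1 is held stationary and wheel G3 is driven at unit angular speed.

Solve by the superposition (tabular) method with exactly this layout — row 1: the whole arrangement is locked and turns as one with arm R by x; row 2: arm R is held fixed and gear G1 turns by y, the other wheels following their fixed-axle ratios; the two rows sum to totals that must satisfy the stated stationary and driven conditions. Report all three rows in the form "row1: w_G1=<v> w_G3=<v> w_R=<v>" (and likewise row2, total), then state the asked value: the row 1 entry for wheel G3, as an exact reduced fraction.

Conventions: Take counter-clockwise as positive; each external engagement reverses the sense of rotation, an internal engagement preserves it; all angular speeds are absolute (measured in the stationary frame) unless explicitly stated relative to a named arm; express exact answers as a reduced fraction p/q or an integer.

class = planetary set [G3 = 20+2·23 = 66; Willis about the carrier]
row 1: whole set turns with the arm by x
superposition row 2 [arm held]: sun y, ring −(20/66)·y, arm 0
boundary: total ω_sun = x + y = 0 and total ω_ring = x − (20/66)·y = 1  ⇒  y = -33/43, x = 33/43
row 2 ring = −(20/66)·(-33/43) = 10/43
totals (row 1 + row 2): sun 33/43 + (-33/43) = 0, ring 33/43 + 10/43 = 1, arm 33/43 + 0 = 33/43
asked cell (row1, ring) = 33/43

row1: w_G1=33/43 w_G3=33/43 w_R=33/43
row2: w_G1=-33/43 w_G3=10/43 w_R=0
total: w_G1=0 w_G3=1 w_R=33/43
asked value: 33/43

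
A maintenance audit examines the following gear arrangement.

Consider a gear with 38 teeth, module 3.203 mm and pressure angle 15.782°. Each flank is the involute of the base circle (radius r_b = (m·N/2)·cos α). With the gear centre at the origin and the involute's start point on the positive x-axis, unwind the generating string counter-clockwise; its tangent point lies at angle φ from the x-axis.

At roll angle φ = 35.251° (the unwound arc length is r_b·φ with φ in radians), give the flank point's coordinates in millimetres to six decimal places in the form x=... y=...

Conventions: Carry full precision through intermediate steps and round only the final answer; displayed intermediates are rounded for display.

x=68.619707 y=4.376416

recognized (one wheel, involute flank): single-mesh tooth geometry, m = 3.203, N = 38
pitch radius r_p = m·N/2 = 3.203·38/2 = 60.857000
base radius r_b = r_p·cos α = 60.857000·cos 15.782° = 58.562903
roll angle φ = 35.251° = 0.61524601 rad
x = r_b·(cos φ + φ·sin φ) = 68.619707
y = r_b·(sin φ − φ·cos φ) = 4.376416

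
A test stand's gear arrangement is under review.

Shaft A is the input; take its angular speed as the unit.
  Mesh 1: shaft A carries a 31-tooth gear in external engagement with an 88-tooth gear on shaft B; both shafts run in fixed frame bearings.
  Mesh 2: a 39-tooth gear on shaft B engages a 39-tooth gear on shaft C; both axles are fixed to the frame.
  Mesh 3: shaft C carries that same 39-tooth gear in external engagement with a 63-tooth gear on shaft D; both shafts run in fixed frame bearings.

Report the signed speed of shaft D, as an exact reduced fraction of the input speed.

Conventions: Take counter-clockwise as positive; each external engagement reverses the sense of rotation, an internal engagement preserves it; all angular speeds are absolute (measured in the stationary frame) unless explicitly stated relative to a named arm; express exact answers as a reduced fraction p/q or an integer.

-403/1848

3-mesh fixed-axis compound train (all bearings frame-fixed)
mesh 1 [31T→88T]: |ω|/ω_in = 1×31/88 = 31/88, sense flips to −
mesh 2 [39T→39T]: |ω|/ω_in = (31/88)×39/39 = 31/88, sense flips to +
mesh 3 [39T→63T]: |ω|/ω_in = (31/88)×39/63 = 403/1848, sense flips to −
signed output speed (× input speed) = -403/1848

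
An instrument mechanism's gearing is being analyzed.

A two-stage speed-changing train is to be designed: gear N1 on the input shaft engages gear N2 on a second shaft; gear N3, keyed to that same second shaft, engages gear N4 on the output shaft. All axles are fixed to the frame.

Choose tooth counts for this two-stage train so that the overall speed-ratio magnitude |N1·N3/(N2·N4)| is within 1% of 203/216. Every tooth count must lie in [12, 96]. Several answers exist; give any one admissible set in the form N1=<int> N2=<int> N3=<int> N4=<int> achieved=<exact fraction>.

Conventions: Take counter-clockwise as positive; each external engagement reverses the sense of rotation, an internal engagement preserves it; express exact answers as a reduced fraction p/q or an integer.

design class (target 203/216): fixed-axis compound train
target = 203/216 in lowest terms: an exact hit needs N1·N3 = k·203 and N2·N4 = k·216 for one integer k, every count in [12, 96]; additionally prefer no 1:1 stage (N1 ≠ N2, N3 ≠ N4)
k = 1: no 1:1-free in-range split of k·203 and k·216 into factor pairs; take k = 2
k = 2: N1·N3 = 406 = 14·29, N2·N4 = 432 = 12·36
achieved = 14·29/(12·36) = 203/216; |achieved − target| = 0 ≤ 203/21600 ✓

N1=14 N2=12 N3=29 N4=36 achieved=203/216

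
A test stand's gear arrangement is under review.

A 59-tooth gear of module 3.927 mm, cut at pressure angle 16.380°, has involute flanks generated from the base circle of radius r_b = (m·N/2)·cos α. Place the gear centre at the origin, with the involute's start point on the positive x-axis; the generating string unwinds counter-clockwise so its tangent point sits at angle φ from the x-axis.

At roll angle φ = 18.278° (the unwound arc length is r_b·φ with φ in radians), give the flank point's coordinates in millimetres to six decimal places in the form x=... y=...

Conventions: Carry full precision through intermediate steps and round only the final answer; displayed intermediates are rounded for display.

single-mesh involute tooth geometry (59T wheel at module 3.927)
pitch radius r_p = m·N/2 = 3.927·59/2 = 115.846500
base radius r_b = r_p·cos α = 115.846500·cos 16.380° = 111.144577
roll angle φ = 18.278° = 0.31901128 rad
x = r_b·(cos φ + φ·sin φ) = 116.656993
y = r_b·(sin φ − φ·cos φ) = 1.190581

x=116.656993 y=1.190581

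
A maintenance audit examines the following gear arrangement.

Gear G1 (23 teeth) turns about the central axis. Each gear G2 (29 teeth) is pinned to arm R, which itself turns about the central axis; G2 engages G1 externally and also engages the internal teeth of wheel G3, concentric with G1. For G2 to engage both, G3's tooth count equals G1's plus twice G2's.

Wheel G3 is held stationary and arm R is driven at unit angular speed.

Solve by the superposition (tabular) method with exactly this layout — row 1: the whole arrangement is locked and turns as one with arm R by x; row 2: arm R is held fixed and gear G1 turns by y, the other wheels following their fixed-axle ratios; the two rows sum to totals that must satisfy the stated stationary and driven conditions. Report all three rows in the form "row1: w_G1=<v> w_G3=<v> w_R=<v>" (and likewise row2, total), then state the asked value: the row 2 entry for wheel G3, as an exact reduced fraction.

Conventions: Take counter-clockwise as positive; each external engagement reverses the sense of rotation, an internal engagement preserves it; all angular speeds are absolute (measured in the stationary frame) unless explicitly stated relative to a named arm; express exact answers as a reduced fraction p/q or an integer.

recognized (axles ride arm R): planetary set, 23/29/81 teeth
row 1: whole set turns with the arm by x
row 2: sun turns y, ring = −(23/81)·y, arm 0
boundary: total ω_ring = x − (23/81)·y = 0 and total ω_arm = x = 1  ⇒  y = 81/23, x = 1
row 2 ring = −(23/81)·81/23 = -1
totals (row 1 + row 2): sun 1 + 81/23 = 104/23, ring 1 + (-1) = 0, arm 1 + 0 = 1
asked cell (row2, ring) = -1

row1: w_G1=1 w_G3=1 w_R=1
row2: w_G1=81/23 w_G3=-1 w_R=0
total: w_G1=104/23 w_G3=0 w_R=1
asked value: -1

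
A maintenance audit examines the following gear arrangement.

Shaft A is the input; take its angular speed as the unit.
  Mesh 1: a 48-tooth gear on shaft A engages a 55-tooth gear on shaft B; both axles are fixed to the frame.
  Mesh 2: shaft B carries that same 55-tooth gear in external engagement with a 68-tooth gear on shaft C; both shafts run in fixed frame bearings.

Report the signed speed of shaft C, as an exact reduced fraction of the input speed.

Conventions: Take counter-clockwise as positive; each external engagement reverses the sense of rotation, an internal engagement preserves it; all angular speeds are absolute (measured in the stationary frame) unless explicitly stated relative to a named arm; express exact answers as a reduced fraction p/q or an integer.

12/17

2-mesh fixed-axis compound train (all bearings frame-fixed)
mesh 1 [48T→55T]: |ω|/ω_in = 1×48/55 = 48/55, sense flips to −
mesh 2 [55T→68T]: |ω|/ω_in = (48/55)×55/68 = 12/17, sense flips to +
signed output speed (× input speed) = 12/17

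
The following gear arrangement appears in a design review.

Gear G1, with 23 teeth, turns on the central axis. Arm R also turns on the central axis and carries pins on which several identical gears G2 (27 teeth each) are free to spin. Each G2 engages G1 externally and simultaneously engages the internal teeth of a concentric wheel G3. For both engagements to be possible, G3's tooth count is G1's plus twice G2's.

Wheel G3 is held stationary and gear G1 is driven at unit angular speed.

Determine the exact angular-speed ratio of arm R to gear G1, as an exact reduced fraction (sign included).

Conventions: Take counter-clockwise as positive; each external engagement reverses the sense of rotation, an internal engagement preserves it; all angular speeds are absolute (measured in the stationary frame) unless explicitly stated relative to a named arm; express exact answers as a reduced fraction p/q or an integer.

23/100

recognized (axles ride arm R): planetary set, 23/27/77 teeth
ring teeth: 23 + 2·27 = 77
23(ω_sun−ω_arm) = −77(ω_ring−ω_arm),  ω_ring = 0, ω_sun = 1
23(1−ω_arm) = −77(0−ω_arm)  ⇒  100·ω_arm = 23  ⇒  ω_arm = 23/100
ω_out/ω_in = 23/100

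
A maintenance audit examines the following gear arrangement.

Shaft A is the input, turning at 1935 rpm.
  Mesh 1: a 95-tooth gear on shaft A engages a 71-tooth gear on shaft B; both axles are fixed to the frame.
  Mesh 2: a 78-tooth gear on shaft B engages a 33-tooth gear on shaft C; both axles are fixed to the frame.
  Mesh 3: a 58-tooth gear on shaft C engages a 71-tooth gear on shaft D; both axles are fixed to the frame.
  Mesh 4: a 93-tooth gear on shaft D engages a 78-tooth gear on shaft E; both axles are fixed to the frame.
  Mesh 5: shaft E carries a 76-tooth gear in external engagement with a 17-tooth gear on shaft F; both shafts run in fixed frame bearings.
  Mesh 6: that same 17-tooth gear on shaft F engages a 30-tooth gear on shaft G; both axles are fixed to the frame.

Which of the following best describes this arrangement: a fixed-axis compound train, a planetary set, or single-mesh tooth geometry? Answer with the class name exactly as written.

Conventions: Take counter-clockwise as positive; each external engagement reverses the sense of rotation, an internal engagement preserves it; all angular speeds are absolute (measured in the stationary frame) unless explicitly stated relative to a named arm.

6-mesh fixed-axis compound train (all bearings frame-fixed)
classification: fixed-axis compound train

fixed-axis compound train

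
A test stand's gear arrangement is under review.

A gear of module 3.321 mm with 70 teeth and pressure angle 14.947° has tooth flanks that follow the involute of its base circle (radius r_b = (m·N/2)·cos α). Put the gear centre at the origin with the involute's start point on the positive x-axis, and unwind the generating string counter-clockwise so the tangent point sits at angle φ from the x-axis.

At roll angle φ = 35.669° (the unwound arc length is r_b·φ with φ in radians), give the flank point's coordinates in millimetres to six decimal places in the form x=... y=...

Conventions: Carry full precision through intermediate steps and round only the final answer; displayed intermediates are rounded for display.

recognized (one wheel, involute flank): single-mesh tooth geometry, m = 3.321, N = 70
pitch radius r_p = m·N/2 = 3.321·70/2 = 116.235000
base radius r_b = r_p·cos α = 116.235000·cos 14.947° = 112.302169
roll angle φ = 35.669° = 0.62254149 rad
x = r_b·(cos φ + φ·sin φ) = 132.000437
y = r_b·(sin φ − φ·cos φ) = 8.686525

x=132.000437 y=8.686525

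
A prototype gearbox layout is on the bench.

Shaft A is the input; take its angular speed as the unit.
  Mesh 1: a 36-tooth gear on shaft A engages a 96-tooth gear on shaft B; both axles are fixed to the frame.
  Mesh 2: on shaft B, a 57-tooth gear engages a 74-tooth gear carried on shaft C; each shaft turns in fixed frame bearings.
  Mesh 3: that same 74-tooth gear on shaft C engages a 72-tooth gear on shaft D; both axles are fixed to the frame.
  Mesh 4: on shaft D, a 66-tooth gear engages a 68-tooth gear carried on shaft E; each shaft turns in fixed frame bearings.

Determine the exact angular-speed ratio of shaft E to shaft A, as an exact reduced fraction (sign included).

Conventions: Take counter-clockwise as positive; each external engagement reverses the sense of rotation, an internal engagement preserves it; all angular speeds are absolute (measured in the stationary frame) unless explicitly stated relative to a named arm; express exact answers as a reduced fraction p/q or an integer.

class = fixed-axis compound train [4 meshes; 4 ratios multiply, 4 sense flips]
mesh 1 [36T→96T]: running ratio 3/8, sense −
mesh 2 [57T→74T]: running ratio 171/592, sense +
mesh 3 [74T→72T]: running ratio 19/64, sense −
mesh 4 [66T→68T]: running ratio 627/2176, sense +
ω_out/ω_in = 627/2176

627/2176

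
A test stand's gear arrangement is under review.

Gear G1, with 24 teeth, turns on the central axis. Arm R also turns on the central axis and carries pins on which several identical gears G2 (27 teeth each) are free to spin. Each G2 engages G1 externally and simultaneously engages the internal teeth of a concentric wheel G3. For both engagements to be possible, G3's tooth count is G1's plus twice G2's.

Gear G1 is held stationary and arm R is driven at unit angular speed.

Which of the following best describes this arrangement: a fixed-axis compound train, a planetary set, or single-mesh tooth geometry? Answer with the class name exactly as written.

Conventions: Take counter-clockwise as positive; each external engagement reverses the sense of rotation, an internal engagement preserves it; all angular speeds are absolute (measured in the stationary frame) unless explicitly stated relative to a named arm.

class = planetary set [G3 = 24+2·27 = 78; Willis about the carrier]
classification: planetary set

planetary set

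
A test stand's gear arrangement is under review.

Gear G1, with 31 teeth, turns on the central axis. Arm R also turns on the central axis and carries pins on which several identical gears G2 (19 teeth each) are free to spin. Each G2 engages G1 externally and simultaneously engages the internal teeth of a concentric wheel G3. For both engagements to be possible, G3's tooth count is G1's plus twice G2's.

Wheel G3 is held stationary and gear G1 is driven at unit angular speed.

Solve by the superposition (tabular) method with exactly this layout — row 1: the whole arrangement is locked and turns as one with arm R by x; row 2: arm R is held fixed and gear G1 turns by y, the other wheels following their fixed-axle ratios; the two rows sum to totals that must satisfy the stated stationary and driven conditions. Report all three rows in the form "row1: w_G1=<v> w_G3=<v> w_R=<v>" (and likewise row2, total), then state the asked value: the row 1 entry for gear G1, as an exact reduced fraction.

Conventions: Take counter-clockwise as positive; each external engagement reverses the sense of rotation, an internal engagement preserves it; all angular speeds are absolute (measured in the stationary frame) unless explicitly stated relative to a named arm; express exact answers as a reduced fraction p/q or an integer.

row1: w_G1=31/100 w_G3=31/100 w_R=31/100
row2: w_G1=69/100 w_G3=-31/100 w_R=0
total: w_G1=1 w_G3=0 w_R=31/100
asked value: 31/100

class = planetary set [G3 = 31+2·19 = 69; Willis about the carrier]
row 1 (train locked, turned with arm): all members turn x
row 2: sun turns y, ring = −(31/69)·y, arm 0
boundary: total ω_ring = x − (31/69)·y = 0 and total ω_sun = x + y = 1  ⇒  y = 69/100, x = 31/100
row 2 ring = −(31/69)·69/100 = -31/100
totals (row 1 + row 2): sun 31/100 + 69/100 = 1, ring 31/100 + (-31/100) = 0, arm 31/100 + 0 = 31/100
asked cell (row1, sun) = 31/100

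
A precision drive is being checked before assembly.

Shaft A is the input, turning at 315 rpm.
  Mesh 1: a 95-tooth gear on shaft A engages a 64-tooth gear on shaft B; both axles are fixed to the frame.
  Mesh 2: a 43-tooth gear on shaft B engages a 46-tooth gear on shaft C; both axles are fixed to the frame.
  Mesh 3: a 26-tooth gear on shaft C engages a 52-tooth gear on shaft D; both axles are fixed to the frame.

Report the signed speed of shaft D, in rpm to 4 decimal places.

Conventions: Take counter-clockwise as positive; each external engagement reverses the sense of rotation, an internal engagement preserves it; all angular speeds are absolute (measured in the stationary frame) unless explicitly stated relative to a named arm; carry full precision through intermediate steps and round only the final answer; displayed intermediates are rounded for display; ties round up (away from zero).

class = fixed-axis compound train [3 meshes; 3 ratios multiply, 3 sense flips]
mesh 1 [95T→64T]: ω = 315.0000×95/64 = 467.5781 rpm, sense flips to −
mesh 2 [43T→46T]: ω = 467.5781×43/46 = 437.0839 rpm, sense flips to +
mesh 3 [26T→52T]: ω = 437.0839×26/52 = 218.5419 rpm, sense flips to −
signed output speed = -218.5419 rpm

-218.5419 rpm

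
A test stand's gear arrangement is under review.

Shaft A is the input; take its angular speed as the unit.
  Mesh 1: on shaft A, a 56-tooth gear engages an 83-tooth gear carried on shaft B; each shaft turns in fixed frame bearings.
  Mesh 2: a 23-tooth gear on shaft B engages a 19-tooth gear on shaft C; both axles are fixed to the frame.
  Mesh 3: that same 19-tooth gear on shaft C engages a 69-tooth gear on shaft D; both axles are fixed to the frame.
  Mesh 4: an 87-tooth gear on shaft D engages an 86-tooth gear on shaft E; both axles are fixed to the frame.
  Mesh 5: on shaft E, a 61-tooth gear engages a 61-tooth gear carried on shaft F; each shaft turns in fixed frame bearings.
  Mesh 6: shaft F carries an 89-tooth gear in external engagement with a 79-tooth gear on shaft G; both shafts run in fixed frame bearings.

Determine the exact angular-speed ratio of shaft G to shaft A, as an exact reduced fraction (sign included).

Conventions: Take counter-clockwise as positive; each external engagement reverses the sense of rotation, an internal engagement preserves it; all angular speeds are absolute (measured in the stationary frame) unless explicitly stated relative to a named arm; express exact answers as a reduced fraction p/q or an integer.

class = fixed-axis compound train [6 meshes; 6 ratios multiply, 6 sense flips]
mesh 1 [56T→83T]: running ratio 56/83, sense −
mesh 2 [23T→19T]: running ratio 1288/1577, sense +
mesh 3 [19T→69T]: running ratio 56/249, sense −
mesh 4 [87T→86T]: running ratio 812/3569, sense +
mesh 5 [61T→61T]: running ratio 812/3569, sense −
mesh 6 [89T→79T]: running ratio 72268/281951, sense +
ω_out/ω_in = 72268/281951

72268/281951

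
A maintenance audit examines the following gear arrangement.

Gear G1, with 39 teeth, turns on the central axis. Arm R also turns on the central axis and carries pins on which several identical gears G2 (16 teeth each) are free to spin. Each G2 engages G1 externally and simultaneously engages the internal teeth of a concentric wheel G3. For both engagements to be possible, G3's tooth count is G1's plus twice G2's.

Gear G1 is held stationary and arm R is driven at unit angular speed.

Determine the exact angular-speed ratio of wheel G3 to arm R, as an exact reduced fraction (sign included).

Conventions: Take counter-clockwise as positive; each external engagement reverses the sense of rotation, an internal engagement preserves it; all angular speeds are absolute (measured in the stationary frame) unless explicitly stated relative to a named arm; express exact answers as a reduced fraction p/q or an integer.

110/71

planetary set (39T centre, 16T on arm, 71T internal) — Willis relation
ring teeth: 39 + 2·16 = 71
39(ω_sun−ω_arm) = −71(ω_ring−ω_arm),  ω_sun = 0, ω_arm = 1
ω_ring = 1 − (39/71)(0−1) = 110/71
ω_out/ω_in = 110/71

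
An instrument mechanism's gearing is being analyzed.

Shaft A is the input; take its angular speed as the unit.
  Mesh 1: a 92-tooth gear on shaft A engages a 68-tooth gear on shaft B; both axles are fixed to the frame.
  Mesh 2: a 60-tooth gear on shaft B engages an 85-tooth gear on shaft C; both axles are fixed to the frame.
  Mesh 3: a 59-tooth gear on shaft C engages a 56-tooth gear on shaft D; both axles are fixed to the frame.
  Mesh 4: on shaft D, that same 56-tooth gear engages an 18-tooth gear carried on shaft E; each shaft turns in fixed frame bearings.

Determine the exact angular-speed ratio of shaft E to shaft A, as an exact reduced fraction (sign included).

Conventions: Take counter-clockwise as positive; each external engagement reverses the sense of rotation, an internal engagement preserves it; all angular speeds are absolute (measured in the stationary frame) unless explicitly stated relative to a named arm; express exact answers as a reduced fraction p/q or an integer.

class = fixed-axis compound train [4 meshes; 4 ratios multiply, 4 sense flips]
mesh 1 [92T→68T]: running ratio 23/17, sense −
mesh 2 [60T→85T]: running ratio 276/289, sense +
mesh 3 [59T→56T]: running ratio 4071/4046, sense −
mesh 4 [56T→18T]: running ratio 2714/867, sense +
ω_out/ω_in = 2714/867

2714/867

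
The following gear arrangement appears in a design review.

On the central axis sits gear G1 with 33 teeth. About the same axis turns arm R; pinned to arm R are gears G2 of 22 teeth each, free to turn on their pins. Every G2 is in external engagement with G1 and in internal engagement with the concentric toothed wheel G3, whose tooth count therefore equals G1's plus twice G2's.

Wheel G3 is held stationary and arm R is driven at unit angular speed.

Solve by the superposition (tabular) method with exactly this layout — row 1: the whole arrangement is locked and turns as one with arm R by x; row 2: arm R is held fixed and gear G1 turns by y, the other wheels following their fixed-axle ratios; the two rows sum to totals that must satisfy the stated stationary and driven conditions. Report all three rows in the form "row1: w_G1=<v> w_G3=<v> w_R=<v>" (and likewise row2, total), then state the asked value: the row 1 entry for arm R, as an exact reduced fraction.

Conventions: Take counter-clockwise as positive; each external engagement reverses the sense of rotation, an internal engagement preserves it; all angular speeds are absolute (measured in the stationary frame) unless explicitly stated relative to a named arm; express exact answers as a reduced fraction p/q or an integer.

topology: planetary set — G1 33T / G2 22T / G3 77T, arm = carrier (Willis)
row 1 — lock + rotate with arm: ω_sun = ω_ring = ω_arm = x
row 2 — arm fixed, fixed-axis ratios: sun y, ring −(33/77)·y, arm 0
boundary: total ω_ring = x − (33/77)·y = 0 and total ω_arm = x = 1  ⇒  y = 7/3, x = 1
row 2 ring = −(33/77)·7/3 = -1
totals (row 1 + row 2): sun 1 + 7/3 = 10/3, ring 1 + (-1) = 0, arm 1 + 0 = 1
asked cell (row1, arm) = 1

row1: w_G1=1 w_G3=1 w_R=1
row2: w_G1=7/3 w_G3=-1 w_R=0
total: w_G1=10/3 w_G3=0 w_R=1
asked value: 1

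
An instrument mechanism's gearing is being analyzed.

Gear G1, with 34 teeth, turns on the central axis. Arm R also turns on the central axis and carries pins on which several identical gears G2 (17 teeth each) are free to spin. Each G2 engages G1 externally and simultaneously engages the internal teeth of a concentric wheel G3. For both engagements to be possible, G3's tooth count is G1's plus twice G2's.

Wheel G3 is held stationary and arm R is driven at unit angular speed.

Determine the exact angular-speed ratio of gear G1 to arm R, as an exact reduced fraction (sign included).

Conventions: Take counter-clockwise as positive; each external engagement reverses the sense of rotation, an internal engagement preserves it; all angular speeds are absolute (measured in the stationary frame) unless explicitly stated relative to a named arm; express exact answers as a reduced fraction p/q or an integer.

3

recognized (axles ride arm R): planetary set, 34/17/68 teeth
ring teeth: 34 + 2·17 = 68
34(ω_sun−ω_arm) = −68(ω_ring−ω_arm),  ω_ring = 0, ω_arm = 1
ω_sun = 1 − (68/34)(0−1) = 3
ω_out/ω_in = 3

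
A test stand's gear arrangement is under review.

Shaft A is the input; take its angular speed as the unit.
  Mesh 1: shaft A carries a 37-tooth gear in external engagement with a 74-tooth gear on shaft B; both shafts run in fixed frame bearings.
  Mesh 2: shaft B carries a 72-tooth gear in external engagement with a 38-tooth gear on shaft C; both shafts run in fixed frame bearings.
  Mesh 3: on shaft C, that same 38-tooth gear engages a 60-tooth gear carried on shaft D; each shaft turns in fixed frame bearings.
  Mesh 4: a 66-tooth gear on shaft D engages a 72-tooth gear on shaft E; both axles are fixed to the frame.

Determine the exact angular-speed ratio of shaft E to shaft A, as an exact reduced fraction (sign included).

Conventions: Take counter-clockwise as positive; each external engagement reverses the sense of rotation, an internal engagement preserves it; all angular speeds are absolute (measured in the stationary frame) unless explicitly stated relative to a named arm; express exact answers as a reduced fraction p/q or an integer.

11/20

class = fixed-axis compound train [4 meshes; 4 ratios multiply, 4 sense flips]
mesh 1 [37T→74T]: running ratio 1/2, sense −
mesh 2 [72T→38T]: running ratio 18/19, sense +
mesh 3 [38T→60T]: running ratio 3/5, sense −
mesh 4 [66T→72T]: running ratio 11/20, sense +
ω_out/ω_in = 11/20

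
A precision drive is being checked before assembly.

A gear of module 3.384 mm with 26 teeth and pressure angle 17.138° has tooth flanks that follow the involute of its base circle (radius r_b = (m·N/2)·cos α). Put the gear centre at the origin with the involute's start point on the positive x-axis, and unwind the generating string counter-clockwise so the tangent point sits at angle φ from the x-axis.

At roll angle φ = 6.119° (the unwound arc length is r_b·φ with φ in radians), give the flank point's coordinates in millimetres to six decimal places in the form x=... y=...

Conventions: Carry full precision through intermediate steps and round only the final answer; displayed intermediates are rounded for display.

x=42.277711 y=0.017049

topology: single-mesh involute geometry — m = 3.384, N = 26
pitch radius r_p = m·N/2 = 3.384·26/2 = 43.992000
base radius r_b = r_p·cos α = 43.992000·cos 17.138° = 42.038658
roll angle φ = 6.119° = 0.10679670 rad
x = r_b·(cos φ + φ·sin φ) = 42.277711
y = r_b·(sin φ − φ·cos φ) = 0.017049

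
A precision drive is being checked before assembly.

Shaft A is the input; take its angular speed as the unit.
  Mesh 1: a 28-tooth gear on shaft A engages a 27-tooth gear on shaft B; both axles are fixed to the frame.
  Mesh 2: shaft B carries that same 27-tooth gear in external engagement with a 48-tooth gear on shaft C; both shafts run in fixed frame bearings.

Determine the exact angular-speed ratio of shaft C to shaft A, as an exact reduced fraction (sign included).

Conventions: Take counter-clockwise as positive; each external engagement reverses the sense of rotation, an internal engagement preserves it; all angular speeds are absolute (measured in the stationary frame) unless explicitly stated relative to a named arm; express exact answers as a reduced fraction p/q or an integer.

7/12

class = fixed-axis compound train [2 meshes; 2 ratios multiply, 2 sense flips]
mesh 1 [28T→27T]: running ratio 28/27, sense −
mesh 2 [27T→48T]: running ratio 7/12, sense +
ω_out/ω_in = 7/12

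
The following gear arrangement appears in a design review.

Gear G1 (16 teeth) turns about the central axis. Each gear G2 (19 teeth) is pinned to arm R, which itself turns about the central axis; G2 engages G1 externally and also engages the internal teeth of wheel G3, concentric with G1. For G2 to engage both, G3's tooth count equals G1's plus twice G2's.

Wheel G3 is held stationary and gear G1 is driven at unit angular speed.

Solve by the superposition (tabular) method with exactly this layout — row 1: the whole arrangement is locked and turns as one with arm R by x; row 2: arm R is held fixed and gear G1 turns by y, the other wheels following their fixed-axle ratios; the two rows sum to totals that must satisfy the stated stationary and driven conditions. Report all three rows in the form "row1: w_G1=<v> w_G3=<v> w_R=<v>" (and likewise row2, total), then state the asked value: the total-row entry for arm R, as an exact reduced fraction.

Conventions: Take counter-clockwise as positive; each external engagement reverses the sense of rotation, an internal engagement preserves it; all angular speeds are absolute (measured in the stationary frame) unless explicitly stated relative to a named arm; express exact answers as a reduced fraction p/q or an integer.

row1: w_G1=8/35 w_G3=8/35 w_R=8/35
row2: w_G1=27/35 w_G3=-8/35 w_R=0
total: w_G1=1 w_G3=0 w_R=8/35
asked value: 8/35

topology: planetary set — G1 16T / G2 19T / G3 54T, arm = carrier (Willis)
row 1 (train locked, turned with arm): all members turn x
row 2 (arm held, sun turns y): ω_ring = −(16/54)·y, ω_arm = 0
boundary: total ω_ring = x − (16/54)·y = 0 and total ω_sun = x + y = 1  ⇒  y = 27/35, x = 8/35
row 2 ring = −(16/54)·27/35 = -8/35
totals (row 1 + row 2): sun 8/35 + 27/35 = 1, ring 8/35 + (-8/35) = 0, arm 8/35 + 0 = 8/35
asked cell (total, arm) = 8/35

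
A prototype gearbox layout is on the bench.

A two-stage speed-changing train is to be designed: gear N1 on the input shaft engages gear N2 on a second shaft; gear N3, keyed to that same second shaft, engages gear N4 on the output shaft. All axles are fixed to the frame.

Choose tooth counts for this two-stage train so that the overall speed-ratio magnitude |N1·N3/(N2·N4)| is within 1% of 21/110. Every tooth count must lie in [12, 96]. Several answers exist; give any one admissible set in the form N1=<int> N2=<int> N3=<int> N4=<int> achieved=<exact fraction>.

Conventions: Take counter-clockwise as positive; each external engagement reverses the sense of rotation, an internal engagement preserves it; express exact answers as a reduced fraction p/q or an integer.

topology: fixed-axis compound train — 2 stages, target 21/110
target = 21/110 in lowest terms: an exact hit needs N1·N3 = k·21 and N2·N4 = k·110 for one integer k, every count in [12, 96]; additionally prefer no 1:1 stage (N1 ≠ N2, N3 ≠ N4)
k = 1…7: no 1:1-free in-range split of k·21 and k·110 into factor pairs; take k = 8
k = 8: N1·N3 = 168 = 12·14, N2·N4 = 880 = 16·55
achieved = 12·14/(16·55) = 21/110; |achieved − target| = 0 ≤ 21/11000 ✓

N1=12 N2=16 N3=14 N4=55 achieved=21/110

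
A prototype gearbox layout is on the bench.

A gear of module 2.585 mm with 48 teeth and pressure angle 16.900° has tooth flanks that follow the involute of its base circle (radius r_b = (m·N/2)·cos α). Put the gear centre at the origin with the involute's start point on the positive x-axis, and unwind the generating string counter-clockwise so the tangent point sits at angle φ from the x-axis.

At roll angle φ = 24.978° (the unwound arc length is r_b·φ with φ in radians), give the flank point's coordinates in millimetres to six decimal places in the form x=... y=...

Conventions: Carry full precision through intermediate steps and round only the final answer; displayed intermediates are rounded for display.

x=64.736302 y=1.608446

single-mesh involute tooth geometry (48T wheel at module 2.585)
pitch radius r_p = m·N/2 = 2.585·48/2 = 62.040000
base radius r_b = r_p·cos α = 62.040000·cos 16.900° = 59.360715
roll angle φ = 24.978° = 0.43594834 rad
x = r_b·(cos φ + φ·sin φ) = 64.736302
y = r_b·(sin φ − φ·cos φ) = 1.608446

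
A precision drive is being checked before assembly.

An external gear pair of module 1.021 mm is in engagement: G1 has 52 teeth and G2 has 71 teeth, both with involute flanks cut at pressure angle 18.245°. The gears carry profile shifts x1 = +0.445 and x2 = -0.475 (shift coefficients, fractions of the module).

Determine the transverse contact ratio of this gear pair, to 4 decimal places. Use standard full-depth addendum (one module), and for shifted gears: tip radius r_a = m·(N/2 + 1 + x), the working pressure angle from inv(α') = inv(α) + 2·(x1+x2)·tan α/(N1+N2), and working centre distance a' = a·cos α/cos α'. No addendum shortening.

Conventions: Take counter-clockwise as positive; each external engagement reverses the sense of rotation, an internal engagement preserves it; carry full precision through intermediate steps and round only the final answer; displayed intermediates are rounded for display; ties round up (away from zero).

recognized (one external pair, fixed centres): single-mesh tooth geometry, m = 1.021, N1 = 52, N2 = 71
base radii: r_b1 = 25.211438, r_b2 = 34.423310
tip radii: r_a1 = 28.021345, r_a2 = 36.781525
inv(α') = inv(18.245°) + 2·(+0.445-0.475)·tan α/(52+71) = 0.01105767  ⇒  α' = 18.15979°
a' = a·cos α / cos α' = 62.7915·cos 18.245°/cos 18.15979° = 62.760801
action lengths: √(r_a1²−r_b1²) = 12.230256, √(r_a2²−r_b2²) = 12.958252
base pitch p_b = π·m·cos α = 3.046310
CR = (12.230256 + 12.958252 − 62.760801·sin 18.15979°)/3.046310 = 1.847469
contact ratio ≈ 1.8475

1.8475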